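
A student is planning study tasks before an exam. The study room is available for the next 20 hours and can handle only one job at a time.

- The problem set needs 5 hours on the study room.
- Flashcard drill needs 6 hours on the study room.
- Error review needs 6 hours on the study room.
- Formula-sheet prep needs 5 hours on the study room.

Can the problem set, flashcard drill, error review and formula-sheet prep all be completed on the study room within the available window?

No

Running back to back, the jobs need 5 + 6 + 6 + 5 = 22 hours on the study room.
Since 22 > 20, they cannot all fit.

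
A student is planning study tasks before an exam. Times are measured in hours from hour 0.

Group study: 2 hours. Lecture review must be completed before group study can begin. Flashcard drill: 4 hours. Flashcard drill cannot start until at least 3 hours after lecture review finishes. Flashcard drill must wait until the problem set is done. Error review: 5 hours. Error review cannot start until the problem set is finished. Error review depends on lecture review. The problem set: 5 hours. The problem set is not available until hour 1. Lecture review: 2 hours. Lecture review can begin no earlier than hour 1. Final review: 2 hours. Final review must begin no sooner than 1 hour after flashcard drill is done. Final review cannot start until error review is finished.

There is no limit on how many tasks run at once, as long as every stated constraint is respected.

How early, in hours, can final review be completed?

13

The problem set cannot begin until its own release at hour 1. It runs from hour 1 to 1 + 5 = hour 6.
Lecture review cannot begin until its own release at hour 1. It runs from hour 1 to 1 + 2 = hour 3.
Error review needs all of the problem set (finishes hour 6); lecture review (finishes hour 3). That puts its earliest start at hour 6; it finishes at 6 + 5 = hour 11.
Flashcard drill has to wait for lecture review (finishes hour 3, plus 3-hour gap → hour 6); the problem set (finishes hour 6). The latest of these is hour 6, so flashcard drill runs hour 6 to 6 + 4 = hour 10.
Final review needs all of flashcard drill (finishes hour 10, plus 1-hour gap → hour 11); error review (finishes hour 11). That puts its earliest start at hour 11; it finishes at 11 + 2 = hour 13.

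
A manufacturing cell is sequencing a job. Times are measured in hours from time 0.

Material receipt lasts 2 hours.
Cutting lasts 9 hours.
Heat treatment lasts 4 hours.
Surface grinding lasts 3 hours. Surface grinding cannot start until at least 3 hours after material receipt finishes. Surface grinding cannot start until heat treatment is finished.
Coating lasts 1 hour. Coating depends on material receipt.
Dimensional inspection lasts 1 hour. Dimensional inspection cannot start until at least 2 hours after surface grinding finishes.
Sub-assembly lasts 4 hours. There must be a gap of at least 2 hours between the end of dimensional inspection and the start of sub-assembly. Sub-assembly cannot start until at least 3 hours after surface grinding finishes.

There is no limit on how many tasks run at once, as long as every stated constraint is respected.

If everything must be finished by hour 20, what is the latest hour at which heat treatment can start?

Sub-assembly must finish by hour 20; it takes 4 hours, so it must start by 20 − 4 = hour 16.
Since sub-assembly (must start by hour 16, minus 2-hour gap → hour 14) depends on it, dimensional inspection must finish by hour 14. Backing off its 1-hour duration gives a latest start of hour 13.
Surface grinding must finish in time for dimensional inspection (must start by hour 13, minus 2-hour gap → hour 11); sub-assembly (must start by hour 16, minus 3-hour gap → hour 13). The tightest is hour 11, so surface grinding must start by 11 − 3 = hour 8.
Heat treatment has to be done before surface grinding (must start by hour 8). That means finishing by hour 8, i.e. starting by 8 − 4 = hour 4.

4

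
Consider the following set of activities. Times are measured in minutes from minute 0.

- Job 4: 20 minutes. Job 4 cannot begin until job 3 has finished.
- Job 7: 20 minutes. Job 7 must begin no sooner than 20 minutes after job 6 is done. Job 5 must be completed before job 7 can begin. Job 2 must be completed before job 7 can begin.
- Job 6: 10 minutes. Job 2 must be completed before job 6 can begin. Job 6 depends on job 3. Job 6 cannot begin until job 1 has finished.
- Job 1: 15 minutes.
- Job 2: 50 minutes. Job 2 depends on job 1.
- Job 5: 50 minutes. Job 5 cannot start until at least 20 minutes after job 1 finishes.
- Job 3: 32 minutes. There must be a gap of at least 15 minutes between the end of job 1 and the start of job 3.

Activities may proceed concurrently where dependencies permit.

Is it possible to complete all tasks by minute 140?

Nothing blocks job 1, so it runs from minute 0 to minute 15.
Job 5 cannot begin until job 1 (finishes minute 15, plus 20-minute gap → minute 35). It runs from minute 35 to 35 + 50 = minute 85.
After job 1 (finishes minute 15, plus 15-minute gap → minute 30), job 3 can start at minute 30 and finishes at minute 62.
After job 3 (finishes minute 62), job 4 can start at minute 62 and finishes at minute 82.
Job 2 cannot begin until job 1 (finishes minute 15). It runs from minute 15 to 15 + 50 = minute 65.
For job 6: job 2 (finishes minute 65); job 3 (finishes minute 62); job 1 (finishes minute 15). Taking the maximum gives a start of minute 65, and it finishes at 65 + 10 = minute 75.
Job 7 has to wait for job 6 (finishes minute 75, plus 20-minute gap → minute 95); job 5 (finishes minute 85); job 2 (finishes minute 65). The latest of these is minute 95, so job 7 runs minute 95 to 95 + 20 = minute 115.
Every task is finished by minute 115, which is no later than the deadline of 140, so the schedule is feasible.

Yes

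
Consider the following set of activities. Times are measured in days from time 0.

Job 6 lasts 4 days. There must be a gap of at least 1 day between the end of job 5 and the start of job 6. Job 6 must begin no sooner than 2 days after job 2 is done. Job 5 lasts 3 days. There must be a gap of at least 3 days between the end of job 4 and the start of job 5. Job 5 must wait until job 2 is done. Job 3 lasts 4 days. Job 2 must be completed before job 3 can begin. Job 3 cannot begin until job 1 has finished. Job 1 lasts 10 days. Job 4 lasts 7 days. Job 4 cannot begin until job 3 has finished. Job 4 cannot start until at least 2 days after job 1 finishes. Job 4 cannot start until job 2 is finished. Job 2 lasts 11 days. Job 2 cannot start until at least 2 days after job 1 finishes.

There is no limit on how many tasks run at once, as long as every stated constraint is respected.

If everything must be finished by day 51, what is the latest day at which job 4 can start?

Job 6 has no dependents, so it just needs to finish by day 51. Starting by 51 − 4 = day 47 achieves that.
Job 5 feeds into job 6 (must start by day 47, minus 1-day gap → day 46); so job 5 must finish by day 46 and therefore start by day 43.
Since job 5 (must start by day 43, minus 3-day gap → day 40) depends on it, job 4 must finish by day 40. Backing off its 7-day duration gives a latest start of day 33.

33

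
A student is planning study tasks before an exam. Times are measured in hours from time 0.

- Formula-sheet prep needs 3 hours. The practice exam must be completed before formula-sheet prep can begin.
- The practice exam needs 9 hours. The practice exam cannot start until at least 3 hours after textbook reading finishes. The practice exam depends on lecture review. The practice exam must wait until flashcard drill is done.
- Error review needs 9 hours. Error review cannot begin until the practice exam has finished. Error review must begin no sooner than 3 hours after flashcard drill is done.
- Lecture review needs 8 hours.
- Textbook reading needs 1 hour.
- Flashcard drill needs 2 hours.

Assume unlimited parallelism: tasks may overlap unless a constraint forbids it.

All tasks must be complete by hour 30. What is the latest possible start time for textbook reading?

8

To finish by hour 30, error review (duration 9) must start no later than hour 21.
Nothing follows formula-sheet prep; the deadline of hour 30 is its only limit. It must start by 30 − 3 = hour 27.
For the practice exam: error review (must start by hour 21); formula-sheet prep (must start by hour 27). The most restrictive is hour 21; with a 9-hour duration, the practice exam must start by hour 12.
Since the practice exam (must start by hour 12, minus 3-hour gap → hour 9) depends on it, textbook reading must finish by hour 9. Backing off its 1-hour duration gives a latest start of hour 8.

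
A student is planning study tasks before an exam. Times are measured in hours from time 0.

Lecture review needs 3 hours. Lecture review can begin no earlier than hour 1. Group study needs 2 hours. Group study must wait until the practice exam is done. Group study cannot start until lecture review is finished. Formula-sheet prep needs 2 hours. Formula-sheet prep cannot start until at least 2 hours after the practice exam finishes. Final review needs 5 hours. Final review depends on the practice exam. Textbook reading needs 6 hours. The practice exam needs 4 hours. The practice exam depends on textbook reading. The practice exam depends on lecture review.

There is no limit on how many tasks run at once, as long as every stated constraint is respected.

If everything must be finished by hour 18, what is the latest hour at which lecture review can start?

To finish by hour 18, group study (duration 2) must start no later than hour 16.
Formula-sheet prep has no dependents, so it just needs to finish by hour 18. Starting by 18 − 2 = hour 16 achieves that.
Final review must finish by hour 18; it takes 5 hours, so it must start by 18 − 5 = hour 13.
The practice exam must finish in time for group study (must start by hour 16); formula-sheet prep (must start by hour 16, minus 2-hour gap → hour 14); final review (must start by hour 13). The tightest is hour 13, so the practice exam must start by 13 − 4 = hour 9.
Lecture review must finish in time for the practice exam (must start by hour 9); group study (must start by hour 16). The tightest is hour 9, so lecture review must start by 9 − 3 = hour 6.

6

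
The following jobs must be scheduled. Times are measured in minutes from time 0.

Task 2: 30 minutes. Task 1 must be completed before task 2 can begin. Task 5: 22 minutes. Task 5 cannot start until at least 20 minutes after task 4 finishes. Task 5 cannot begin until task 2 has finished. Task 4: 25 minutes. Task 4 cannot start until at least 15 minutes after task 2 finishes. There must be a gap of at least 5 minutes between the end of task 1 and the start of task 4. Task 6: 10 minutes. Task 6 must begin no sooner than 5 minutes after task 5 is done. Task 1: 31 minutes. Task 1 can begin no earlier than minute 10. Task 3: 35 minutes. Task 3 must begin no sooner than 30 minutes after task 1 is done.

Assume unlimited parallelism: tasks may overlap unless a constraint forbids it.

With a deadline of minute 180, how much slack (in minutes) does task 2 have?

12

Task 1 cannot begin until its own release at minute 10. It runs from minute 10 to 10 + 31 = minute 41.
Task 2 waits on task 1 (finishes minute 41), so it starts at minute 41 and finishes at 41 + 30 = minute 71.

Working backward from the deadline:
Nothing follows task 6; the deadline of minute 180 is its only limit. It must start by 180 − 10 = minute 170.
Task 5 feeds into task 6 (must start by minute 170, minus 5-minute gap → minute 165); so task 5 must finish by minute 165 and therefore start by minute 143.
Task 4 has to be done before task 5 (must start by minute 143, minus 20-minute gap → minute 123). That means finishing by minute 123, i.e. starting by 123 − 25 = minute 98.
Task 2 feeds task 4 (must start by minute 98, minus 15-minute gap → minute 83); task 5 (must start by minute 143). Taking the minimum, task 2 must finish by minute 83 and start by 83 − 30 = minute 53.
So task 2 can start as early as minute 41 and as late as minute 53, giving 53 − 41 = 12 minutes of slack.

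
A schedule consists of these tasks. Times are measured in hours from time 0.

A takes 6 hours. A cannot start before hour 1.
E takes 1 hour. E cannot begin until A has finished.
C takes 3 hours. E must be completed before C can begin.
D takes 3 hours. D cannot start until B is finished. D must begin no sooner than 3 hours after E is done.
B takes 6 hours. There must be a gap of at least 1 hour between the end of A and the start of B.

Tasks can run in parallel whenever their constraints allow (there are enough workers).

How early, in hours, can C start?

8

After its own release at hour 1, A can start at hour 1 and finishes at hour 7.
After A (finishes hour 7), E can start at hour 7 and finishes at hour 8.
C waits on E (finishes hour 8), so the earliest it can start is hour 8.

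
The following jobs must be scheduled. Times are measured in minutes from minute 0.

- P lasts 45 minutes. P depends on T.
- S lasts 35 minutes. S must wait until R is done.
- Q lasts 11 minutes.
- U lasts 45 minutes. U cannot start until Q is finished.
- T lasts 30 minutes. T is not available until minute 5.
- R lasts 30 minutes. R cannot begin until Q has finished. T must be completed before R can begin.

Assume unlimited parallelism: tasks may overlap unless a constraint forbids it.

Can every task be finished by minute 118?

After its own release at minute 5, T can start at minute 5 and finishes at minute 35.
P cannot begin until T (finishes minute 35). It runs from minute 35 to 35 + 45 = minute 80.
Q has no prerequisites, so it starts at minute 0 and finishes at minute 11.
After Q (finishes minute 11), U can start at minute 11 and finishes at minute 56.
R needs all of Q (finishes minute 11); T (finishes minute 35). That puts its earliest start at minute 35; it finishes at 35 + 30 = minute 65.
S waits on R (finishes minute 65), so it starts at minute 65 and finishes at 65 + 35 = minute 100.
Every task is finished by minute 100, which is no later than the deadline of 118, so the schedule is feasible.

Yes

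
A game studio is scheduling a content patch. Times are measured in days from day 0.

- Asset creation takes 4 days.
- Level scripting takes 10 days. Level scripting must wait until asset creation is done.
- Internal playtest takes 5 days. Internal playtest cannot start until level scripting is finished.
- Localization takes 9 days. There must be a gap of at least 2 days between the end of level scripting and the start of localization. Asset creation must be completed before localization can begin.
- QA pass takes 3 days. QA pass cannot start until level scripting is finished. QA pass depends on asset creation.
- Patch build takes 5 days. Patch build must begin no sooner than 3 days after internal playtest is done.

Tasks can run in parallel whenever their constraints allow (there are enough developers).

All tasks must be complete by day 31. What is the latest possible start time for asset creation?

Patch build has no dependents, so it just needs to finish by day 31. Starting by 31 − 5 = day 26 achieves that.
Since patch build (must start by day 26, minus 3-day gap → day 23) depends on it, internal playtest must finish by day 23. Backing off its 5-day duration gives a latest start of day 18.
Localization has no dependents, so it just needs to finish by day 31. Starting by 31 − 9 = day 22 achieves that.
Nothing follows QA pass; the deadline of day 31 is its only limit. It must start by 31 − 3 = day 28.
For level scripting: internal playtest (must start by day 18); localization (must start by day 22, minus 2-day gap → day 20); QA pass (must start by day 28). The most restrictive is day 18; with a 10-day duration, level scripting must start by day 8.
Asset creation has several dependents: level scripting (must start by day 8); localization (must start by day 22); QA pass (must start by day 28). The earliest of those limits is day 8, so asset creation must start by 8 − 4 = day 4.

4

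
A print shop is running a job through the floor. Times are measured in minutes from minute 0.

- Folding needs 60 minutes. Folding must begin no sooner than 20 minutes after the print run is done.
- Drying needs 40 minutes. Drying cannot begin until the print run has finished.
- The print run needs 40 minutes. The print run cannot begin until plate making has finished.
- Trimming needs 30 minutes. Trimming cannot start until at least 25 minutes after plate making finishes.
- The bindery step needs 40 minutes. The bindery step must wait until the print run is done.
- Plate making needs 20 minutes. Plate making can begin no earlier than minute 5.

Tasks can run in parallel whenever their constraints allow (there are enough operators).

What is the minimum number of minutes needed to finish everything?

145

After its own release at minute 5, plate making can start at minute 5 and finishes at minute 25.
Trimming cannot begin until plate making (finishes minute 25, plus 25-minute gap → minute 50). It runs from minute 50 to 50 + 30 = minute 80.
After plate making (finishes minute 25), the print run can start at minute 25 and finishes at minute 65.
The bindery step waits on the print run (finishes minute 65), so it starts at minute 65 and finishes at 65 + 40 = minute 105.
After the print run (finishes minute 65, plus 20-minute gap → minute 85), folding can start at minute 85 and finishes at minute 145.
Drying cannot begin until the print run (finishes minute 65). It runs from minute 65 to 65 + 40 = minute 105.
All tasks are finished once the last one completes. Finish times: Plate making at 25, The print run at 65, Drying at 105, Trimming at 80, Folding at 145, The bindery step at 105. The latest is minute 145.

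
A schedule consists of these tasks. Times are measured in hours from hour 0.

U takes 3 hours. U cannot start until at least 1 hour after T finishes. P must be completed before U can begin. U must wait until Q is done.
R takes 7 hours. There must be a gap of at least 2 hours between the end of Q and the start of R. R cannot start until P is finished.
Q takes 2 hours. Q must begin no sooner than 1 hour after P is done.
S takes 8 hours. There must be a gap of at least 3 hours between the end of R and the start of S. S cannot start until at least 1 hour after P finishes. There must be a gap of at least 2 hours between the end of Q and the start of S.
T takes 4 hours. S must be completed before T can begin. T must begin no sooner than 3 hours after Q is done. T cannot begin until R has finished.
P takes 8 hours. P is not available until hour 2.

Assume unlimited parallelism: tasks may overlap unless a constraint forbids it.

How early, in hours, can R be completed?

P cannot begin until its own release at hour 2. It runs from hour 2 to 2 + 8 = hour 10.
Q waits on P (finishes hour 10, plus 1-hour gap → hour 11), so it starts at hour 11 and finishes at 11 + 2 = hour 13.
R has to wait for Q (finishes hour 13, plus 2-hour gap → hour 15); P (finishes hour 10). The latest of these is hour 15, so R runs hour 15 to 15 + 7 = hour 22.

22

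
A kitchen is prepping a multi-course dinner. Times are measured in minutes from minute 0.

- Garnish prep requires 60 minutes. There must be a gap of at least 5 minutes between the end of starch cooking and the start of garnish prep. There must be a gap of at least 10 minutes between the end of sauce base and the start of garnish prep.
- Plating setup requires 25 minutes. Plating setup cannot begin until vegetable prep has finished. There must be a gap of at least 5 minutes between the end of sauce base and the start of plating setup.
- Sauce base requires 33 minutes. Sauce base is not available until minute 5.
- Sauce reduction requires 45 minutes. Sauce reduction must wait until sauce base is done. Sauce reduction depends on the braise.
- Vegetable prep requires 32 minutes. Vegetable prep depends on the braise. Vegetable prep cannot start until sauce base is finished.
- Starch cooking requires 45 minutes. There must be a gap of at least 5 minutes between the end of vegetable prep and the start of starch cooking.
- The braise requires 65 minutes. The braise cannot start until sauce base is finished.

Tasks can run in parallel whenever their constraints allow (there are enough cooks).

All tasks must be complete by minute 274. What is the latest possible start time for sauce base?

Nothing follows garnish prep; the deadline of minute 274 is its only limit. It must start by 274 − 60 = minute 214.
Starch cooking has to be done before garnish prep (must start by minute 214, minus 5-minute gap → minute 209). That means finishing by minute 209, i.e. starting by 209 − 45 = minute 164.
Plating setup has no dependents, so it just needs to finish by minute 274. Starting by 274 − 25 = minute 249 achieves that.
Vegetable prep feeds starch cooking (must start by minute 164, minus 5-minute gap → minute 159); plating setup (must start by minute 249). Taking the minimum, vegetable prep must finish by minute 159 and start by 159 − 32 = minute 127.
To finish by minute 274, sauce reduction (duration 45) must start no later than minute 229.
The braise must finish in time for vegetable prep (must start by minute 127); sauce reduction (must start by minute 229). The tightest is minute 127, so the braise must start by 127 − 65 = minute 62.
Sauce base has several dependents: the braise (must start by minute 62); vegetable prep (must start by minute 127); sauce reduction (must start by minute 229); plating setup (must start by minute 249, minus 5-minute gap → minute 244); garnish prep (must start by minute 214, minus 10-minute gap → minute 204). The earliest of those limits is minute 62, so sauce base must start by 62 − 33 = minute 29.

29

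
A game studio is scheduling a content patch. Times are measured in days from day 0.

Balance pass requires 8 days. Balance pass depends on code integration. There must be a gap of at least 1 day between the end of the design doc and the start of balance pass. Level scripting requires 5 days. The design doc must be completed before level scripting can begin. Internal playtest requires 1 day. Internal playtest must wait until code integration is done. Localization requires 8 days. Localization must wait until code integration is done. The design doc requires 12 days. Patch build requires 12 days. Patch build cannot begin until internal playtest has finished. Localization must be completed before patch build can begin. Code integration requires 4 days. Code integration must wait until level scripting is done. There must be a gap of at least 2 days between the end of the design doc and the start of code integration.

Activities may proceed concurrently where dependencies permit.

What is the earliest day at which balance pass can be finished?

29

The design doc has no prerequisites, so it starts at day 0 and finishes at day 12.
Level scripting waits on the design doc (finishes day 12), so it starts at day 12 and finishes at 12 + 5 = day 17.
Code integration needs all of level scripting (finishes day 17); the design doc (finishes day 12, plus 2-day gap → day 14). That puts its earliest start at day 17; it finishes at 17 + 4 = day 21.
For balance pass: code integration (finishes day 21); the design doc (finishes day 12, plus 1-day gap → day 13). Taking the maximum gives a start of day 21, and it finishes at 21 + 8 = day 29.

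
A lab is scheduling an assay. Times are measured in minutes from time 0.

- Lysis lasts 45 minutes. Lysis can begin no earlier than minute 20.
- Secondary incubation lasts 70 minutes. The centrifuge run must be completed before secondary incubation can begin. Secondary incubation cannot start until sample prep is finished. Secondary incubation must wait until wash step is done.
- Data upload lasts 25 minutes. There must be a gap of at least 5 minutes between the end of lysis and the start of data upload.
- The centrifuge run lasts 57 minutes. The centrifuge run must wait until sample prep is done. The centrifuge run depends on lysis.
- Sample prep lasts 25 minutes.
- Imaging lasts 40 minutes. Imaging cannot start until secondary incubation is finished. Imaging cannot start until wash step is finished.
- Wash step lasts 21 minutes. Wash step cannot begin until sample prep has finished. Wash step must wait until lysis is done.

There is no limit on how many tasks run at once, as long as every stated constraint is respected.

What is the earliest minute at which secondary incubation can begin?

122

Lysis waits on its own release at minute 20, so it starts at minute 20 and finishes at 20 + 45 = minute 65.
Sample prep has no prerequisites, so it starts at minute 0 and finishes at minute 25.
For wash step: sample prep (finishes minute 25); lysis (finishes minute 65). Taking the maximum gives a start of minute 65, and it finishes at 65 + 21 = minute 86.
For the centrifuge run: sample prep (finishes minute 25); lysis (finishes minute 65). Taking the maximum gives a start of minute 65, and it finishes at 65 + 57 = minute 122.
Secondary incubation waits on the centrifuge run (finishes minute 122); sample prep (finishes minute 25); wash step (finishes minute 86). The latest of these is minute 122, which is the earliest secondary incubation can start.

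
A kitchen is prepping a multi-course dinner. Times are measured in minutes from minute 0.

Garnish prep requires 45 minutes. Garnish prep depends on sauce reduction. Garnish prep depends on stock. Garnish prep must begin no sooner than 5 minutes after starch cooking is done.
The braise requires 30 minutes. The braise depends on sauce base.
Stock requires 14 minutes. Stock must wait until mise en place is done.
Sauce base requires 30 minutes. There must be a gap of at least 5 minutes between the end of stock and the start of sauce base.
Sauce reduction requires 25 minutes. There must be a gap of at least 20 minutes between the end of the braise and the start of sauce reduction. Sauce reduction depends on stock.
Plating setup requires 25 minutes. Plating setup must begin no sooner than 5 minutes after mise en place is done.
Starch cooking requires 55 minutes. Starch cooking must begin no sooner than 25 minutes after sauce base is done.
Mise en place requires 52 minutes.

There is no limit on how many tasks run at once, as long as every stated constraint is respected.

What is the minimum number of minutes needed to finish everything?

231

Mise en place can start immediately at minute 0; it finishes at minute 52.
After mise en place (finishes minute 52, plus 5-minute gap → minute 57), plating setup can start at minute 57 and finishes at minute 82.
Stock cannot begin until mise en place (finishes minute 52). It runs from minute 52 to 52 + 14 = minute 66.
Sauce base waits on stock (finishes minute 66, plus 5-minute gap → minute 71), so it starts at minute 71 and finishes at 71 + 30 = minute 101.
After sauce base (finishes minute 101, plus 25-minute gap → minute 126), starch cooking can start at minute 126 and finishes at minute 181.
The braise cannot begin until sauce base (finishes minute 101). It runs from minute 101 to 101 + 30 = minute 131.
For sauce reduction: the braise (finishes minute 131, plus 20-minute gap → minute 151); stock (finishes minute 66). Taking the maximum gives a start of minute 151, and it finishes at 151 + 25 = minute 176.
Garnish prep cannot start until sauce reduction (finishes minute 176); stock (finishes minute 66); starch cooking (finishes minute 181, plus 5-minute gap → minute 186). The controlling bound is minute 186, so garnish prep finishes at 186 + 45 = minute 231.
All tasks are finished once the last one completes. Finish times: Mise en place at 52, Stock at 66, Sauce base at 101, The braise at 131, Sauce reduction at 176, Starch cooking at 181, Plating setup at 82, Garnish prep at 231. The latest is minute 231.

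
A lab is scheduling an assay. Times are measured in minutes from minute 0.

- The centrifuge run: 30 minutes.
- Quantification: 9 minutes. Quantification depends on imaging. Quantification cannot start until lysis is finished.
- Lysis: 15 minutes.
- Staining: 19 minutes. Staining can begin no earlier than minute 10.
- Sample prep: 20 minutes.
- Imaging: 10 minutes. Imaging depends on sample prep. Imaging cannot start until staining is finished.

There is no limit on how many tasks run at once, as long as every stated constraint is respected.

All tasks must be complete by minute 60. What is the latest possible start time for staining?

Quantification must finish by minute 60; it takes 9 minutes, so it must start by 60 − 9 = minute 51.
Imaging has to be done before quantification (must start by minute 51). That means finishing by minute 51, i.e. starting by 51 − 10 = minute 41.
Staining feeds into imaging (must start by minute 41); so staining must finish by minute 41 and therefore start by minute 22.

22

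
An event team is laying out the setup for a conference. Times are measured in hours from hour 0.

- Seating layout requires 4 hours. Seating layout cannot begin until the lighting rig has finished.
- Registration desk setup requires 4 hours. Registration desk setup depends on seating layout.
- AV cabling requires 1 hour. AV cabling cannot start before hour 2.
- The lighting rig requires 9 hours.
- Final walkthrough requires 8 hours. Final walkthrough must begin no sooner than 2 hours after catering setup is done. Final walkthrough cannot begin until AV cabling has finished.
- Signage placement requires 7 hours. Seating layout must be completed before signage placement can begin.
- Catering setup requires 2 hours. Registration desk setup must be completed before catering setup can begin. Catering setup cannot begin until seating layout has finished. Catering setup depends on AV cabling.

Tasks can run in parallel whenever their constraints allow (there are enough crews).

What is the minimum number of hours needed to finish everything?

After its own release at hour 2, AV cabling can start at hour 2 and finishes at hour 3.
Nothing blocks the lighting rig, so it runs from hour 0 to hour 9.
After the lighting rig (finishes hour 9), seating layout can start at hour 9 and finishes at hour 13.
Signage placement cannot begin until seating layout (finishes hour 13). It runs from hour 13 to 13 + 7 = hour 20.
Registration desk setup waits on seating layout (finishes hour 13), so it starts at hour 13 and finishes at 13 + 4 = hour 17.
For catering setup: registration desk setup (finishes hour 17); seating layout (finishes hour 13); AV cabling (finishes hour 3). Taking the maximum gives a start of hour 17, and it finishes at 17 + 2 = hour 19.
Final walkthrough cannot start until catering setup (finishes hour 19, plus 2-hour gap → hour 21); AV cabling (finishes hour 3). The controlling bound is hour 21, so final walkthrough finishes at 21 + 8 = hour 29.
All tasks are finished once the last one completes. Finish times: The lighting rig at 9, AV cabling at 3, Seating layout at 13, Registration desk setup at 17, Signage placement at 20, Catering setup at 19, Final walkthrough at 29. The latest is hour 29.

29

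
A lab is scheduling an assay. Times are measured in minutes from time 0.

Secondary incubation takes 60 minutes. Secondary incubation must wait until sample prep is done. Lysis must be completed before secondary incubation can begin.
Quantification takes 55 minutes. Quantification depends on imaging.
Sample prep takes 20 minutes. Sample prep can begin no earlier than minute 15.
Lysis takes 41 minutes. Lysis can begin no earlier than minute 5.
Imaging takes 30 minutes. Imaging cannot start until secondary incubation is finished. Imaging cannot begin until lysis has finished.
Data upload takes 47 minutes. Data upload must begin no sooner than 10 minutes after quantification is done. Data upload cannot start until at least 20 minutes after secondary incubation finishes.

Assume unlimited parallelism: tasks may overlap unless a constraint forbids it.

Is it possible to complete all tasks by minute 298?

Yes

After its own release at minute 5, lysis can start at minute 5 and finishes at minute 46.
Sample prep waits on its own release at minute 15, so it starts at minute 15 and finishes at 15 + 20 = minute 35.
Secondary incubation has to wait for sample prep (finishes minute 35); lysis (finishes minute 46). The latest of these is minute 46, so secondary incubation runs minute 46 to 46 + 60 = minute 106.
Imaging has to wait for secondary incubation (finishes minute 106); lysis (finishes minute 46). The latest of these is minute 106, so imaging runs minute 106 to 106 + 30 = minute 136.
Quantification waits on imaging (finishes minute 136), so it starts at minute 136 and finishes at 136 + 55 = minute 191.
Data upload needs all of quantification (finishes minute 191, plus 10-minute gap → minute 201); secondary incubation (finishes minute 106, plus 20-minute gap → minute 126). That puts its earliest start at minute 201; it finishes at 201 + 47 = minute 248.
Every task is finished by minute 248, which is no later than the deadline of 298, so the schedule is feasible.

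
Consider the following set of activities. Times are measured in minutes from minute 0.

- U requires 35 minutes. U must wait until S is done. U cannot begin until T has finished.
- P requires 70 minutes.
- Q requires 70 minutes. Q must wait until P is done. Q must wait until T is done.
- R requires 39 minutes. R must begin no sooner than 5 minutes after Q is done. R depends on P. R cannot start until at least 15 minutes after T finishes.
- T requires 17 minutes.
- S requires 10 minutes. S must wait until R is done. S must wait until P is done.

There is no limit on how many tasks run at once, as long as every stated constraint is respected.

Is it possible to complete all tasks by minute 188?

No

T can start immediately at minute 0; it finishes at minute 17.
P has no prerequisites, so it starts at minute 0 and finishes at minute 70.
Q cannot start until P (finishes minute 70); T (finishes minute 17). The controlling bound is minute 70, so Q finishes at 70 + 70 = minute 140.
R cannot start until Q (finishes minute 140, plus 5-minute gap → minute 145); P (finishes minute 70); T (finishes minute 17, plus 15-minute gap → minute 32). The controlling bound is minute 145, so R finishes at 145 + 39 = minute 184.
For S: R (finishes minute 184); P (finishes minute 70). Taking the maximum gives a start of minute 184, and it finishes at 184 + 10 = minute 194.
For U: S (finishes minute 194); T (finishes minute 17). Taking the maximum gives a start of minute 194, and it finishes at 194 + 35 = minute 229.
The earliest everything can be done is minute 229, which is after the deadline of 188, so it is not possible.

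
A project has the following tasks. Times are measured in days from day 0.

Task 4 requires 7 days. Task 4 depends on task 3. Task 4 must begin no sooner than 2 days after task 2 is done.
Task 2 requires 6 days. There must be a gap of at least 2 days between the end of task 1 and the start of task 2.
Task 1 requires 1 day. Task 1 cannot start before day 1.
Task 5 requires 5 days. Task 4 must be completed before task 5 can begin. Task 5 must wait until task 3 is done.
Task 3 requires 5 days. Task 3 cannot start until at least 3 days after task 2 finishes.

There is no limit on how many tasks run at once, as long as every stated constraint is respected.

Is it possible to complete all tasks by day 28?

Task 1 waits on its own release at day 1, so it starts at day 1 and finishes at 1 + 1 = day 2.
Task 2 cannot begin until task 1 (finishes day 2, plus 2-day gap → day 4). It runs from day 4 to 4 + 6 = day 10.
Task 3 waits on task 2 (finishes day 10, plus 3-day gap → day 13), so it starts at day 13 and finishes at 13 + 5 = day 18.
Task 4 needs all of task 3 (finishes day 18); task 2 (finishes day 10, plus 2-day gap → day 12). That puts its earliest start at day 18; it finishes at 18 + 7 = day 25.
Task 5 needs all of task 4 (finishes day 25); task 3 (finishes day 18). That puts its earliest start at day 25; it finishes at 25 + 5 = day 30.
The earliest everything can be done is day 30, which is after the deadline of 28, so it is not possible.

No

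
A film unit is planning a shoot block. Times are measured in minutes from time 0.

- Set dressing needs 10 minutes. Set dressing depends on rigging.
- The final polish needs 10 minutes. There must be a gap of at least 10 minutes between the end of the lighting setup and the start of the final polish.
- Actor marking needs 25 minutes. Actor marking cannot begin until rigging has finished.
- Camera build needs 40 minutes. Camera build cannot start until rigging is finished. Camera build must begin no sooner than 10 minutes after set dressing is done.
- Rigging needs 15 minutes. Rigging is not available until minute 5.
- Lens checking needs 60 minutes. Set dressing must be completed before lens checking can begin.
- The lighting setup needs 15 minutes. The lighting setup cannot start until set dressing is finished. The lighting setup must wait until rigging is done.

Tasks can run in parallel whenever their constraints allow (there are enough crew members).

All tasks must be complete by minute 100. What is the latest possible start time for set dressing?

To finish by minute 100, the final polish (duration 10) must start no later than minute 90.
The lighting setup has to be done before the final polish (must start by minute 90, minus 10-minute gap → minute 80). That means finishing by minute 80, i.e. starting by 80 − 15 = minute 65.
Nothing follows camera build; the deadline of minute 100 is its only limit. It must start by 100 − 40 = minute 60.
Lens checking must finish by minute 100; it takes 60 minutes, so it must start by 100 − 60 = minute 40.
For set dressing: the lighting setup (must start by minute 65); camera build (must start by minute 60, minus 10-minute gap → minute 50); lens checking (must start by minute 40). The most restrictive is minute 40; with a 10-minute duration, set dressing must start by minute 30.

30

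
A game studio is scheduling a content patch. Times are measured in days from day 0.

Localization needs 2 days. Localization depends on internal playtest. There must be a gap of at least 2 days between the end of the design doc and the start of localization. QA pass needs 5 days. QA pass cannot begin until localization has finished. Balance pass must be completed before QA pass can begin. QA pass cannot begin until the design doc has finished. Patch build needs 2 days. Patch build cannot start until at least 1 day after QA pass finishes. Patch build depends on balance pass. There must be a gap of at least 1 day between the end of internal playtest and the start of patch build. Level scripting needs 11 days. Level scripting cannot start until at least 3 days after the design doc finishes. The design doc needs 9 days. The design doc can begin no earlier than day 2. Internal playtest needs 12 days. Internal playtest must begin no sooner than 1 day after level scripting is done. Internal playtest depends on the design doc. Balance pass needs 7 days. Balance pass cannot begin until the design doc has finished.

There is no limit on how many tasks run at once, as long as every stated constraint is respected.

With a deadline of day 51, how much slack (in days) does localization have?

3

The design doc waits on its own release at day 2, so it starts at day 2 and finishes at 2 + 9 = day 11.
Level scripting waits on the design doc (finishes day 11, plus 3-day gap → day 14), so it starts at day 14 and finishes at 14 + 11 = day 25.
For internal playtest: level scripting (finishes day 25, plus 1-day gap → day 26); the design doc (finishes day 11). Taking the maximum gives a start of day 26, and it finishes at 26 + 12 = day 38.
Localization needs all of internal playtest (finishes day 38); the design doc (finishes day 11, plus 2-day gap → day 13). That puts its earliest start at day 38; it finishes at 38 + 2 = day 40.

Working backward from the deadline:
Patch build must finish by day 51; it takes 2 days, so it must start by 51 − 2 = day 49.
QA pass has to be done before patch build (must start by day 49, minus 1-day gap → day 48). That means finishing by day 48, i.e. starting by 48 − 5 = day 43.
Localization feeds into QA pass (must start by day 43); so localization must finish by day 43 and therefore start by day 41.
So localization can start as early as day 38 and as late as day 41, giving 41 − 38 = 3 days of slack.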